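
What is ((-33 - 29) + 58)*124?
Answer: -496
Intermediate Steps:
((-33 - 29) + 58)*124 = (-62 + 58)*124 = -4*124 = -496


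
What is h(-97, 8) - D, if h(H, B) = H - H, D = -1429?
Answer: 1429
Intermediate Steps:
h(H, B) = 0
h(-97, 8) - D = 0 - 1*(-1429) = 0 + 1429 = 1429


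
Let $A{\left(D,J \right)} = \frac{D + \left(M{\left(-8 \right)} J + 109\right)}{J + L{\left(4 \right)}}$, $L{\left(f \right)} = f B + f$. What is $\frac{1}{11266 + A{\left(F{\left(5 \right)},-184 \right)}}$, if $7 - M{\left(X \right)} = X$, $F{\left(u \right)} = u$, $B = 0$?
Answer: $\frac{10}{112807} \approx 8.8647 \cdot 10^{-5}$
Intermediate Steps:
$L{\left(f \right)} = f$ ($L{\left(f \right)} = f 0 + f = 0 + f = f$)
$M{\left(X \right)} = 7 - X$
$A{\left(D,J \right)} = \frac{109 + D + 15 J}{4 + J}$ ($A{\left(D,J \right)} = \frac{D + \left(\left(7 - -8\right) J + 109\right)}{J + 4} = \frac{D + \left(\left(7 + 8\right) J + 109\right)}{4 + J} = \frac{D + \left(15 J + 109\right)}{4 + J} = \frac{D + \left(109 + 15 J\right)}{4 + J} = \frac{109 + D + 15 J}{4 + J}$)
$\frac{1}{11266 + A{\left(F{\left(5 \right)},-184 \right)}} = \frac{1}{11266 + \frac{109 + 5 + 15 \left(-184\right)}{4 - 184}} = \frac{1}{11266 + \frac{109 + 5 - 2760}{-180}} = \frac{1}{11266 - - \frac{147}{10}} = \frac{1}{11266 + \frac{147}{10}} = \frac{1}{\frac{112807}{10}} = \frac{10}{112807}$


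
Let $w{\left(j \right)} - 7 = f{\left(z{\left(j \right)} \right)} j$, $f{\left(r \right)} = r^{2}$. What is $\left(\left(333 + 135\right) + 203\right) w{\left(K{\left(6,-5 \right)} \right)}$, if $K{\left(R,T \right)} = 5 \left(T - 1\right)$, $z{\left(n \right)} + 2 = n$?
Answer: $-20608423$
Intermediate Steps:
$z{\left(n \right)} = -2 + n$
$K{\left(R,T \right)} = -5 + 5 T$ ($K{\left(R,T \right)} = 5 \left(-1 + T\right) = -5 + 5 T$)
$w{\left(j \right)} = 7 + j \left(-2 + j\right)^{2}$ ($w{\left(j \right)} = 7 + \left(-2 + j\right)^{2} j = 7 + j \left(-2 + j\right)^{2}$)
$\left(\left(333 + 135\right) + 203\right) w{\left(K{\left(6,-5 \right)} \right)} = \left(\left(333 + 135\right) + 203\right) \left(7 + \left(-5 + 5 \left(-5\right)\right) \left(-2 + \left(-5 + 5 \left(-5\right)\right)\right)^{2}\right) = \left(468 + 203\right) \left(7 + \left(-5 - 25\right) \left(-2 - 30\right)^{2}\right) = 671 \left(7 - 30 \left(-2 - 30\right)^{2}\right) = 671 \left(7 - 30 \left(-32\right)^{2}\right) = 671 \left(7 - 30720\right) = 671 \left(-30713\right) = -20608423$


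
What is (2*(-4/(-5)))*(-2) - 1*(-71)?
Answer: 339/5 ≈ 67.800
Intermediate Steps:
(2*(-4/(-5)))*(-2) - 1*(-71) = (2*(-4*(-⅕)))*(-2) + 71 = (2*(⅘))*(-2) + 71 = (8/5)*(-2) + 71 = -16/5 + 71 = 339/5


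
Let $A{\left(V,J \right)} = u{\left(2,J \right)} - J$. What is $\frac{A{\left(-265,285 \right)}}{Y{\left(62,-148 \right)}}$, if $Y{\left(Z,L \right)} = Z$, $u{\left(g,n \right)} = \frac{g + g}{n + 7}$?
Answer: $- \frac{10402}{2263} \approx -4.5965$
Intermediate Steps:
$u{\left(g,n \right)} = \frac{2 g}{7 + n}$
$A{\left(V,J \right)} = - J + \frac{4}{7 + J}$ ($A{\left(V,J \right)} = 2 \cdot 2 \frac{1}{7 + J} - J = \frac{4}{7 + J} - J = - J + \frac{4}{7 + J}$)
$\frac{A{\left(-265,285 \right)}}{Y{\left(62,-148 \right)}} = \frac{\frac{1}{7 + 285} \left(4 - 285 \left(7 + 285\right)\right)}{62} = \frac{4 - 285 \cdot 292}{292} \cdot \frac{1}{62} = \frac{4 - 83220}{292} \cdot \frac{1}{62} = \frac{1}{292} \left(-83216\right) \frac{1}{62} = \left(- \frac{20804}{73}\right) \frac{1}{62} = - \frac{10402}{2263}$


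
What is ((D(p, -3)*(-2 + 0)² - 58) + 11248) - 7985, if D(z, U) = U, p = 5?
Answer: 3193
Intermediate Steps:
((D(p, -3)*(-2 + 0)² - 58) + 11248) - 7985 = ((-3*(-2 + 0)² - 58) + 11248) - 7985 = ((-3*(-2)² - 58) + 11248) - 7985 = ((-3*4 - 58) + 11248) - 7985 = ((-12 - 58) + 11248) - 7985 = (-70 + 11248) - 7985 = 11178 - 7985 = 3193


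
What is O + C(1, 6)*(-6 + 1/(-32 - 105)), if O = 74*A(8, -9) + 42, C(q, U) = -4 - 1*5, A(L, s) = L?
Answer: 94265/137 ≈ 688.07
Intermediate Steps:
C(q, U) = -9 (C(q, U) = -4 - 5 = -9)
O = 634 (O = 74*8 + 42 = 592 + 42 = 634)
O + C(1, 6)*(-6 + 1/(-32 - 105)) = 634 - 9*(-6 + 1/(-32 - 105)) = 634 - 9*(-6 + 1/(-137)) = 634 - 9*(-6 - 1/137) = 634 - 9*(-823/137) = 634 + 7407/137 = 94265/137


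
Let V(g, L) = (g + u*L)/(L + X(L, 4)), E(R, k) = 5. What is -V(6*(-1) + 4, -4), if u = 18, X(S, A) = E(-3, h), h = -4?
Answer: 74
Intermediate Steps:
X(S, A) = 5
V(g, L) = (g + 18*L)/(5 + L) (V(g, L) = (g + 18*L)/(L + 5) = (g + 18*L)/(5 + L))
-V(6*(-1) + 4, -4) = -((6*(-1) + 4) + 18*(-4))/(5 - 4) = -((-6 + 4) - 72)/1 = -(-2 - 72) = -(-74) = -1*(-74) = 74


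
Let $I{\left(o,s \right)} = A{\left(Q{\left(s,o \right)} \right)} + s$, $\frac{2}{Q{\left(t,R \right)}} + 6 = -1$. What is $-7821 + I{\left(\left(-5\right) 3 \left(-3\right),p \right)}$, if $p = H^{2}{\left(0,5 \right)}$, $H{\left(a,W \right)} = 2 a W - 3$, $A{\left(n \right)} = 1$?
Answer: $-7811$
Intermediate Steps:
$Q{\left(t,R \right)} = - \frac{2}{7}$ ($Q{\left(t,R \right)} = \frac{2}{-6 - 1} = \frac{2}{-7} = 2 \left(- \frac{1}{7}\right) = - \frac{2}{7}$)
$H{\left(a,W \right)} = -3 + 2 W a$ ($H{\left(a,W \right)} = 2 W a - 3 = -3 + 2 W a$)
$p = 9$ ($p = \left(-3 + 2 \cdot 5 \cdot 0\right)^{2} = \left(-3 + 0\right)^{2} = \left(-3\right)^{2} = 9$)
$I{\left(o,s \right)} = 1 + s$
$-7821 + I{\left(\left(-5\right) 3 \left(-3\right),p \right)} = -7821 + \left(1 + 9\right) = -7821 + 10 = -7811$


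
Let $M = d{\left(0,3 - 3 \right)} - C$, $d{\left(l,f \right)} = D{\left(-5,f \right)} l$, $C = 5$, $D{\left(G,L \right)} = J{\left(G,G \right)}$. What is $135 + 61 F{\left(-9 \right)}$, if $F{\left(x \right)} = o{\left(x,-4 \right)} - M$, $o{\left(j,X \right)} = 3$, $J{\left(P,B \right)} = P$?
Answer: $623$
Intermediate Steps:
$D{\left(G,L \right)} = G$
$d{\left(l,f \right)} = - 5 l$
$M = -5$ ($M = \left(-5\right) 0 - 5 = 0 - 5 = -5$)
$F{\left(x \right)} = 8$ ($F{\left(x \right)} = 3 - -5 = 3 + 5 = 8$)
$135 + 61 F{\left(-9 \right)} = 135 + 61 \cdot 8 = 135 + 488 = 623$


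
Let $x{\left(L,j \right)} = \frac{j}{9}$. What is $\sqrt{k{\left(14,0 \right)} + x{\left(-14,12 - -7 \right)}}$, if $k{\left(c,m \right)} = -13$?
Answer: $\frac{7 i \sqrt{2}}{3} \approx 3.2998 i$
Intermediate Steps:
$x{\left(L,j \right)} = \frac{j}{9}$ ($x{\left(L,j \right)} = j \frac{1}{9} = \frac{j}{9}$)
$\sqrt{k{\left(14,0 \right)} + x{\left(-14,12 - -7 \right)}} = \sqrt{-13 + \frac{12 - -7}{9}} = \sqrt{-13 + \frac{12 + 7}{9}} = \sqrt{-13 + \frac{1}{9} \cdot 19} = \sqrt{-13 + \frac{19}{9}} = \sqrt{- \frac{98}{9}} = \frac{7 i \sqrt{2}}{3}$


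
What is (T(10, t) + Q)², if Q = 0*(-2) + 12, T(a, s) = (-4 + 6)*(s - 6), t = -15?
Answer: 900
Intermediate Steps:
T(a, s) = -12 + 2*s (T(a, s) = 2*(-6 + s) = -12 + 2*s)
Q = 12 (Q = 0 + 12 = 12)
(T(10, t) + Q)² = ((-12 + 2*(-15)) + 12)² = ((-12 - 30) + 12)² = (-42 + 12)² = (-30)² = 900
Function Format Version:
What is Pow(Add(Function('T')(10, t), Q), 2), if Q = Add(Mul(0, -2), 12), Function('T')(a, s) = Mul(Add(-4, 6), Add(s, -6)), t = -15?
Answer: 900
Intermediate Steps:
Function('T')(a, s) = Add(-12, Mul(2, s)) (Function('T')(a, s) = Mul(2, Add(-6, s)) = Add(-12, Mul(2, s)))
Q = 12 (Q = Add(0, 12) = 12)
Pow(Add(Function('T')(10, t), Q), 2) = Pow(Add(Add(-12, Mul(2, -15)), 12), 2) = Pow(Add(Add(-12, -30), 12), 2) = Pow(Add(-42, 12), 2) = Pow(-30, 2) = 900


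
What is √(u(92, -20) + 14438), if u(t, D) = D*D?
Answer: √14838 ≈ 121.81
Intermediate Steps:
u(t, D) = D²
√(u(92, -20) + 14438) = √((-20)² + 14438) = √(400 + 14438) = √14838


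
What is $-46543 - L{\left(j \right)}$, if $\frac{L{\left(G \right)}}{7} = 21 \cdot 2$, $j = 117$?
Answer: $-46837$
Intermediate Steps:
$L{\left(G \right)} = 294$ ($L{\left(G \right)} = 7 \cdot 21 \cdot 2 = 7 \cdot 42 = 294$)
$-46543 - L{\left(j \right)} = -46543 - 294 = -46837$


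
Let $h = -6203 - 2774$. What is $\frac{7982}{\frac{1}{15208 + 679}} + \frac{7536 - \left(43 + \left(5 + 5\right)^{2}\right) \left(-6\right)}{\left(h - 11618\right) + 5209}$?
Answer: $\frac{975549587365}{7693} \approx 1.2681 \cdot 10^{8}$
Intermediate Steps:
$h = -8977$
$\frac{7982}{\frac{1}{15208 + 679}} + \frac{7536 - \left(43 + \left(5 + 5\right)^{2}\right) \left(-6\right)}{\left(h - 11618\right) + 5209} = \frac{7982}{\frac{1}{15208 + 679}} + \frac{7536 - \left(43 + \left(5 + 5\right)^{2}\right) \left(-6\right)}{\left(-8977 - 11618\right) + 5209} = \frac{7982}{\frac{1}{15887}} + \frac{7536 - \left(43 + 10^{2}\right) \left(-6\right)}{-20595 + 5209} = 7982 \frac{1}{\frac{1}{15887}} + \frac{7536 - \left(43 + 100\right) \left(-6\right)}{-15386} = 7982 \cdot 15887 + \left(7536 - 143 \left(-6\right)\right) \left(- \frac{1}{15386}\right) = 126810034 + \left(7536 - -858\right) \left(- \frac{1}{15386}\right) = 126810034 + \left(7536 + 858\right) \left(- \frac{1}{15386}\right) = 126810034 + 8394 \left(- \frac{1}{15386}\right) = 126810034 - \frac{4197}{7693} = \frac{975549587365}{7693}$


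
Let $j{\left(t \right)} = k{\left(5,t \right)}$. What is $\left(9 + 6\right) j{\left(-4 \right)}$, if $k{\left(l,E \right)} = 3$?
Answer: $45$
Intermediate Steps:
$j{\left(t \right)} = 3$
$\left(9 + 6\right) j{\left(-4 \right)} = \left(9 + 6\right) 3 = 15 \cdot 3 = 45$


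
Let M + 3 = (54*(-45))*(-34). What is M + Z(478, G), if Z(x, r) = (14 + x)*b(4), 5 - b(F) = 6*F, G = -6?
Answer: 73269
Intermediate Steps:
b(F) = 5 - 6*F
M = 82617 (M = -3 + (54*(-45))*(-34) = -3 - 2430*(-34) = -3 + 82620 = 82617)
Z(x, r) = -266 - 19*x (Z(x, r) = (14 + x)*(5 - 6*4) = (14 + x)*(5 - 24) = (14 + x)*(-19) = -266 - 19*x)
M + Z(478, G) = 82617 + (-266 - 19*478) = 82617 + (-266 - 9082) = 82617 - 9348 = 73269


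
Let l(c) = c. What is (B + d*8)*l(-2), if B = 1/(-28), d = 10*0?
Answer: 1/14 ≈ 0.071429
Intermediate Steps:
d = 0
B = -1/28 ≈ -0.035714
(B + d*8)*l(-2) = (-1/28 + 0*8)*(-2) = (-1/28 + 0)*(-2) = -1/28*(-2) = 1/14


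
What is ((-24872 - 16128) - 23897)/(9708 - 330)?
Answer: -64897/9378 ≈ -6.9201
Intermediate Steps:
((-24872 - 16128) - 23897)/(9708 - 330) = (-41000 - 23897)/9378 = -64897*1/9378 = -64897/9378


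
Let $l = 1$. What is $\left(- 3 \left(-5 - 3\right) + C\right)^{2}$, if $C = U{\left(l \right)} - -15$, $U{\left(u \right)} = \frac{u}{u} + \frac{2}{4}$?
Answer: $\frac{6561}{4} \approx 1640.3$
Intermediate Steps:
$U{\left(u \right)} = \frac{3}{2}$ ($U{\left(u \right)} = 1 + 2 \cdot \frac{1}{4} = 1 + \frac{1}{2} = \frac{3}{2}$)
$C = \frac{33}{2}$ ($C = \frac{3}{2} - -15 = \frac{3}{2} + 15 = \frac{33}{2} \approx 16.5$)
$\left(- 3 \left(-5 - 3\right) + C\right)^{2} = \left(- 3 \left(-5 - 3\right) + \frac{33}{2}\right)^{2} = \left(\left(-3\right) \left(-8\right) + \frac{33}{2}\right)^{2} = \left(24 + \frac{33}{2}\right)^{2} = \left(\frac{81}{2}\right)^{2} = \frac{6561}{4}$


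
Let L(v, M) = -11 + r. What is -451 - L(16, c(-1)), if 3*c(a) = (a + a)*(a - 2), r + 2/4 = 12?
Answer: -903/2 ≈ -451.50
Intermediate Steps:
r = 23/2 (r = -1/2 + 12 = 23/2 ≈ 11.500)
c(a) = 2*a*(-2 + a)/3 (c(a) = ((a + a)*(a - 2))/3 = ((2*a)*(-2 + a))/3 = (2*a*(-2 + a))/3 = 2*a*(-2 + a)/3)
L(v, M) = 1/2 (L(v, M) = -11 + 23/2 = 1/2)
-451 - L(16, c(-1)) = -451 - 1*1/2 = -451 - 1/2 = -903/2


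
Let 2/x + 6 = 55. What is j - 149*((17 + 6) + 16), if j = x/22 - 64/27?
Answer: -84601952/14553 ≈ -5813.4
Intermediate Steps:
x = 2/49 (x = 2/(-6 + 55) = 2/49 ≈ 0.040816)
j = -34469/14553 (j = (2/49)/22 - 64/27 = (2/49)*(1/22) - 64*1/27 = 1/539 - 64/27 = -34469/14553 ≈ -2.3685)
j - 149*((17 + 6) + 16) = -34469/14553 - 149*((17 + 6) + 16) = -34469/14553 - 149*(23 + 16) = -34469/14553 - 149*39 = -34469/14553 - 5811 = -84601952/14553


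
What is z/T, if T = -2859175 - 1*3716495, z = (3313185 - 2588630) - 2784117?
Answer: 1029781/3287835 ≈ 0.31321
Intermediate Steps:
z = -2059562 (z = 724555 - 2784117 = -2059562)
T = -6575670 (T = -2859175 - 3716495 = -6575670)
z/T = -2059562/(-6575670) = -2059562*(-1/6575670) = 1029781/3287835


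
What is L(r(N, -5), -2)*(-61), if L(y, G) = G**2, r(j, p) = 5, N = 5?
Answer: -244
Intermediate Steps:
L(r(N, -5), -2)*(-61) = (-2)**2*(-61) = 4*(-61) = -244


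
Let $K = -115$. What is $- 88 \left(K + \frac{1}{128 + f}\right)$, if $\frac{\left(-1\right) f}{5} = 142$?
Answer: $\frac{2944964}{291} \approx 10120.0$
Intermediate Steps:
$f = -710$ ($f = \left(-5\right) 142 = -710$)
$- 88 \left(K + \frac{1}{128 + f}\right) = - 88 \left(-115 + \frac{1}{128 - 710}\right) = - 88 \left(-115 + \frac{1}{-582}\right) = - 88 \left(-115 - \frac{1}{582}\right) = \left(-88\right) \left(- \frac{66931}{582}\right) = \frac{2944964}{291}$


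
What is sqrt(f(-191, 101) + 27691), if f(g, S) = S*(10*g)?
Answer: I*sqrt(165219) ≈ 406.47*I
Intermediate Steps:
f(g, S) = 10*S*g
sqrt(f(-191, 101) + 27691) = sqrt(10*101*(-191) + 27691) = sqrt(-192910 + 27691) = sqrt(-165219) = I*sqrt(165219)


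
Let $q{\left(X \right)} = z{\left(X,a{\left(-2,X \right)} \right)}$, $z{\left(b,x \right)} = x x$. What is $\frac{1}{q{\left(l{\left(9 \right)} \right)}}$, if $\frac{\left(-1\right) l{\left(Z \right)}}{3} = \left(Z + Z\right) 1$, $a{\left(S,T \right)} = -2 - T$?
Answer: $\frac{1}{2704} \approx 0.00036982$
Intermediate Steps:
$l{\left(Z \right)} = - 6 Z$ ($l{\left(Z \right)} = - 3 \left(Z + Z\right) 1 = - 3 \cdot 2 Z 1 = - 3 \cdot 2 Z = - 6 Z$)
$z{\left(b,x \right)} = x^{2}$
$q{\left(X \right)} = \left(-2 - X\right)^{2}$
$\frac{1}{q{\left(l{\left(9 \right)} \right)}} = \frac{1}{\left(2 - 54\right)^{2}} = \frac{1}{\left(-52\right)^{2}} = \frac{1}{2704}$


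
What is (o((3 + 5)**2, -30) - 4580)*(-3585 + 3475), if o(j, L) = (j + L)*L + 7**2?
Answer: 610610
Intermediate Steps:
o(j, L) = 49 + L*(L + j) (o(j, L) = (L + j)*L + 49 = L*(L + j) + 49 = 49 + L*(L + j))
(o((3 + 5)**2, -30) - 4580)*(-3585 + 3475) = ((49 + (-30)**2 - 30*(3 + 5)**2) - 4580)*(-3585 + 3475) = ((49 + 900 - 30*8**2) - 4580)*(-110) = ((49 + 900 - 30*64) - 4580)*(-110) = ((49 + 900 - 1920) - 4580)*(-110) = (-971 - 4580)*(-110) = -5551*(-110) = 610610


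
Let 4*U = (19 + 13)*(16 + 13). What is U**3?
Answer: 12487168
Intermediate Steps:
U = 232 (U = ((19 + 13)*(16 + 13))/4 = (32*29)/4 = (1/4)*928 = 232)
U**3 = 232**3 = 12487168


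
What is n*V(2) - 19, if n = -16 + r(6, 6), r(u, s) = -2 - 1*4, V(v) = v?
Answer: -63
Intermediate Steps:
r(u, s) = -6 (r(u, s) = -2 - 4 = -6)
n = -22 (n = -16 - 6 = -22)
n*V(2) - 19 = -22*2 - 19 = -44 - 19 = -63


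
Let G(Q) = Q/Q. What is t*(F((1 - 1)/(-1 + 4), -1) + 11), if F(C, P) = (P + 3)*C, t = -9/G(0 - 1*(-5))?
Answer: -99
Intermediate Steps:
G(Q) = 1
t = -9 (t = -9/1 = -9*1 = -9)
F(C, P) = C*(3 + P) (F(C, P) = (3 + P)*C = C*(3 + P))
t*(F((1 - 1)/(-1 + 4), -1) + 11) = -9*(((1 - 1)/(-1 + 4))*(3 - 1) + 11) = -9*((0/3)*2 + 11) = -9*((0*(⅓))*2 + 11) = -9*(0*2 + 11) = -9*(0 + 11) = -9*11 = -99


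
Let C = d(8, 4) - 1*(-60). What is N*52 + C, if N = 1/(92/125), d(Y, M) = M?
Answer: 3097/23 ≈ 134.65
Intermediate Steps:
N = 125/92 (N = 1/(92*(1/125)) = 1/(92/125) = 125/92 ≈ 1.3587)
C = 64 (C = 4 - 1*(-60) = 4 + 60 = 64)
N*52 + C = (125/92)*52 + 64 = 1625/23 + 64 = 3097/23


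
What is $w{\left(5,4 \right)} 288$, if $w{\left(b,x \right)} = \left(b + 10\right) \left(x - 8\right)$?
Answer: $-17280$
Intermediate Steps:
$w{\left(b,x \right)} = \left(-8 + x\right) \left(10 + b\right)$ ($w{\left(b,x \right)} = \left(10 + b\right) \left(-8 + x\right) = \left(-8 + x\right) \left(10 + b\right)$)
$w{\left(5,4 \right)} 288 = \left(-80 - 40 + 10 \cdot 4 + 5 \cdot 4\right) 288 = \left(-80 - 40 + 40 + 20\right) 288 = \left(-60\right) 288 = -17280$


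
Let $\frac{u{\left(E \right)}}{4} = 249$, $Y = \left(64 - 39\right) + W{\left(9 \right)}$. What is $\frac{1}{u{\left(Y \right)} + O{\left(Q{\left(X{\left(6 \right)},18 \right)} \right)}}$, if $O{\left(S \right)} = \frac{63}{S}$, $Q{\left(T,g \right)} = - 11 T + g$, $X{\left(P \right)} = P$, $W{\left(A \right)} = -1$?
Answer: $\frac{16}{15915} \approx 0.0010053$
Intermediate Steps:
$Y = 24$ ($Y = \left(64 - 39\right) - 1 = 25 - 1 = 24$)
$Q{\left(T,g \right)} = g - 11 T$
$u{\left(E \right)} = 996$ ($u{\left(E \right)} = 4 \cdot 249 = 996$)
$\frac{1}{u{\left(Y \right)} + O{\left(Q{\left(X{\left(6 \right)},18 \right)} \right)}} = \frac{1}{996 + \frac{63}{18 - 66}} = \frac{1}{996 + \frac{63}{-48}} = \frac{1}{996 + 63 \left(- \frac{1}{48}\right)} = \frac{1}{996 - \frac{21}{16}} = \frac{1}{\frac{15915}{16}} = \frac{16}{15915}$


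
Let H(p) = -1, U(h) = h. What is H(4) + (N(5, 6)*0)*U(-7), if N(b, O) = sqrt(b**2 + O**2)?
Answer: -1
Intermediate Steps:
N(b, O) = sqrt(O**2 + b**2)
H(4) + (N(5, 6)*0)*U(-7) = -1 + (sqrt(6**2 + 5**2)*0)*(-7) = -1 + (sqrt(36 + 25)*0)*(-7) = -1 + (sqrt(61)*0)*(-7) = -1 + 0*(-7) = -1 + 0 = -1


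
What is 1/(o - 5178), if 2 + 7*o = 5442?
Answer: -7/30806 ≈ -0.00022723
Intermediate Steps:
o = 5440/7 (o = -2/7 + (1/7)*5442 = -2/7 + 5442/7 = 5440/7 ≈ 777.14)
1/(o - 5178) = 1/(5440/7 - 5178) = 1/(-30806/7) = -7/30806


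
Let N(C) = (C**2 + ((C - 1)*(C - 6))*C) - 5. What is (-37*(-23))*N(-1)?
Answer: -15318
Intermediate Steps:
N(C) = -5 + C**2 + C*(-1 + C)*(-6 + C) (N(C) = (C**2 + ((-1 + C)*(-6 + C))*C) - 5 = (C**2 + C*(-1 + C)*(-6 + C)) - 5 = -5 + C**2 + C*(-1 + C)*(-6 + C))
(-37*(-23))*N(-1) = (-37*(-23))*(-5 + (-1)**3 - 6*(-1)**2 + 6*(-1)) = 851*(-5 - 1 - 6*1 - 6) = 851*(-5 - 1 - 6 - 6) = 851*(-18) = -15318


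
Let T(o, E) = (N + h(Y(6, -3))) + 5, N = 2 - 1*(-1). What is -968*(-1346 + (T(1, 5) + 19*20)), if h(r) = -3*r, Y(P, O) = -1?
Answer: 924440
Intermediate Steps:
N = 3 (N = 2 + 1 = 3)
T(o, E) = 11 (T(o, E) = (3 - 3*(-1)) + 5 = (3 + 3) + 5 = 6 + 5 = 11)
-968*(-1346 + (T(1, 5) + 19*20)) = -968*(-1346 + (11 + 19*20)) = -968*(-1346 + (11 + 380)) = -968*(-1346 + 391) = -968*(-955) = 924440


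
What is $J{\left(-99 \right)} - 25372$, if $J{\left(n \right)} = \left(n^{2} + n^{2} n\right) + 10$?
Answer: $-985860$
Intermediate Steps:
$J{\left(n \right)} = 10 + n^{2} + n^{3}$ ($J{\left(n \right)} = \left(n^{2} + n^{3}\right) + 10 = 10 + n^{2} + n^{3}$)
$J{\left(-99 \right)} - 25372 = \left(10 + \left(-99\right)^{2} + \left(-99\right)^{3}\right) - 25372 = \left(10 + 9801 - 970299\right) - 25372 = -960488 - 25372 = -985860$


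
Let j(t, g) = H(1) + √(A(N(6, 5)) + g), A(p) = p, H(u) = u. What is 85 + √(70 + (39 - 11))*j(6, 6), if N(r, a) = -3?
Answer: 85 + 7*√2*(1 + √3) ≈ 112.05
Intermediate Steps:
j(t, g) = 1 + √(-3 + g)
85 + √(70 + (39 - 11))*j(6, 6) = 85 + √(70 + (39 - 11))*(1 + √(-3 + 6)) = 85 + √(70 + 28)*(1 + √3) = 85 + √98*(1 + √3) = 85 + (7*√2)*(1 + √3) = 85 + 7*√2*(1 + √3)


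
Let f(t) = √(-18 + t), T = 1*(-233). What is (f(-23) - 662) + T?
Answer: -895 + I*√41 ≈ -895.0 + 6.4031*I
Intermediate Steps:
T = -233
(f(-23) - 662) + T = (√(-18 - 23) - 662) - 233 = (√(-41) - 662) - 233 = (I*√41 - 662) - 233 = (-662 + I*√41) - 233 = -895 + I*√41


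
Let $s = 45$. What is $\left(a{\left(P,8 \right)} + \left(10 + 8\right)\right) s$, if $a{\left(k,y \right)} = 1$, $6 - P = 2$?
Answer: $855$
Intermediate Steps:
$P = 4$ ($P = 6 - 2 = 4$)
$\left(a{\left(P,8 \right)} + \left(10 + 8\right)\right) s = \left(1 + \left(10 + 8\right)\right) 45 = \left(1 + 18\right) 45 = 19 \cdot 45 = 855$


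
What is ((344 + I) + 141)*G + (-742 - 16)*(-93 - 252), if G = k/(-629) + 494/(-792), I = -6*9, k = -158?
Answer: 65097962195/249084 ≈ 2.6135e+5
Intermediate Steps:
I = -54
G = -92795/249084 (G = -158/(-629) + 494/(-792) = -158*(-1/629) + 494*(-1/792) = 158/629 - 247/396 = -92795/249084 ≈ -0.37255)
((344 + I) + 141)*G + (-742 - 16)*(-93 - 252) = ((344 - 54) + 141)*(-92795/249084) + (-742 - 16)*(-93 - 252) = (290 + 141)*(-92795/249084) - 758*(-345) = 431*(-92795/249084) + 261510 = -39994645/249084 + 261510 = 65097962195/249084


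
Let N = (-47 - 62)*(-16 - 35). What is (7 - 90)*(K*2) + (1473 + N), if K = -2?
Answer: 7364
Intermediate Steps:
N = 5559 (N = -109*(-51) = 5559)
(7 - 90)*(K*2) + (1473 + N) = (7 - 90)*(-2*2) + (1473 + 5559) = -83*(-4) + 7032 = 332 + 7032 = 7364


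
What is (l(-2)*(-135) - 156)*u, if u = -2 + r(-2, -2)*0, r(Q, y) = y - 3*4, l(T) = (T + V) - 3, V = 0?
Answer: -1038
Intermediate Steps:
l(T) = -3 + T (l(T) = (T + 0) - 3 = T - 3 = -3 + T)
r(Q, y) = -12 + y (r(Q, y) = y - 12 = -12 + y)
u = -2 (u = -2 + (-12 - 2)*0 = -2 - 14*0 = -2 + 0 = -2)
(l(-2)*(-135) - 156)*u = ((-3 - 2)*(-135) - 156)*(-2) = (-5*(-135) - 156)*(-2) = (675 - 156)*(-2) = 519*(-2) = -1038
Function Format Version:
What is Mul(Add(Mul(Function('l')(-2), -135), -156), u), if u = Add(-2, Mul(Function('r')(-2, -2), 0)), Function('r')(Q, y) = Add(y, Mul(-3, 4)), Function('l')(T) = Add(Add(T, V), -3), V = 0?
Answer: -1038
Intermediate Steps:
Function('l')(T) = Add(-3, T) (Function('l')(T) = Add(Add(T, 0), -3) = Add(T, -3) = Add(-3, T))
Function('r')(Q, y) = Add(-12, y) (Function('r')(Q, y) = Add(y, -12) = Add(-12, y))
u = -2 (u = Add(-2, Mul(Add(-12, -2), 0)) = Add(-2, Mul(-14, 0)) = Add(-2, 0) = -2)
Mul(Add(Mul(Function('l')(-2), -135), -156), u) = Mul(Add(Mul(Add(-3, -2), -135), -156), -2) = Mul(Add(Mul(-5, -135), -156), -2) = Mul(Add(675, -156), -2) = Mul(519, -2) = -1038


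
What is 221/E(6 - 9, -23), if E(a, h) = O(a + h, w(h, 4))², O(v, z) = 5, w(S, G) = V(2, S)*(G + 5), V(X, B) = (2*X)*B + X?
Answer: 221/25 ≈ 8.8400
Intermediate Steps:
V(X, B) = X + 2*B*X (V(X, B) = 2*B*X + X = X + 2*B*X)
w(S, G) = (2 + 4*S)*(5 + G) (w(S, G) = (2*(1 + 2*S))*(G + 5) = (2 + 4*S)*(5 + G))
E(a, h) = 25 (E(a, h) = 5² = 25)
221/E(6 - 9, -23) = 221/25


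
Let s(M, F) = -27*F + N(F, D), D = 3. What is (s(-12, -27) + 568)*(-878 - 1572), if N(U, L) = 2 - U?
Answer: -3248700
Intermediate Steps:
s(M, F) = 2 - 28*F (s(M, F) = -27*F + (2 - F) = 2 - 28*F)
(s(-12, -27) + 568)*(-878 - 1572) = ((2 - 28*(-27)) + 568)*(-878 - 1572) = ((2 + 756) + 568)*(-2450) = (758 + 568)*(-2450) = 1326*(-2450) = -3248700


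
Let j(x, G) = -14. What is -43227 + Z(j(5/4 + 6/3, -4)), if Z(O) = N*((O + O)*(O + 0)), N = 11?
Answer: -38915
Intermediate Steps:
Z(O) = 22*O² (Z(O) = 11*((O + O)*(O + 0)) = 11*((2*O)*O) = 11*(2*O²) = 22*O²)
-43227 + Z(j(5/4 + 6/3, -4)) = -43227 + 22*(-14)² = -43227 + 22*196 = -43227 + 4312 = -38915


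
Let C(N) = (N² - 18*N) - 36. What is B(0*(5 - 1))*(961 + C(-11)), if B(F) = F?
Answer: 0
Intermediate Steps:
C(N) = -36 + N² - 18*N
B(0*(5 - 1))*(961 + C(-11)) = (0*(5 - 1))*(961 + (-36 + (-11)² - 18*(-11))) = (0*4)*(961 + (-36 + 121 + 198)) = 0*(961 + 283) = 0*1244 = 0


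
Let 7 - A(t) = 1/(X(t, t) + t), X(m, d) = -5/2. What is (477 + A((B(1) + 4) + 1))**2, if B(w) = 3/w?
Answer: 28323684/121 ≈ 2.3408e+5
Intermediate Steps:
X(m, d) = -5/2 (X(m, d) = -5*1/2 = -5/2)
A(t) = 7 - 1/(-5/2 + t)
(477 + A((B(1) + 4) + 1))**2 = (477 + (-37 + 14*((3/1 + 4) + 1))/(-5 + 2*((3/1 + 4) + 1)))**2 = (477 + (-37 + 14*((3*1 + 4) + 1))/(-5 + 2*((3*1 + 4) + 1)))**2 = (477 + (-37 + 14*((3 + 4) + 1))/(-5 + 2*((3 + 4) + 1)))**2 = (477 + (-37 + 14*(7 + 1))/(-5 + 2*(7 + 1)))**2 = (477 + (-37 + 14*8)/(-5 + 2*8))**2 = (477 + (-37 + 112)/(-5 + 16))**2 = (477 + 75/11)**2 = (5322/11)**2 = 28323684/121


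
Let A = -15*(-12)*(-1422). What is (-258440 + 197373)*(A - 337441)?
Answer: 36237218867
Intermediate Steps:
A = -255960 (A = 180*(-1422) = -255960)
(-258440 + 197373)*(A - 337441) = (-258440 + 197373)*(-255960 - 337441) = -61067*(-593401) = 36237218867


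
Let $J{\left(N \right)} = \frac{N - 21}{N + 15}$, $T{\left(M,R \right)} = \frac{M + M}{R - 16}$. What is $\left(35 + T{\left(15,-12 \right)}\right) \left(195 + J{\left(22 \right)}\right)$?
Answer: $\frac{1713800}{259} \approx 6617.0$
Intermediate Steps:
$T{\left(M,R \right)} = \frac{2 M}{-16 + R}$
$J{\left(N \right)} = \frac{-21 + N}{15 + N}$
$\left(35 + T{\left(15,-12 \right)}\right) \left(195 + J{\left(22 \right)}\right) = \left(35 + 2 \cdot 15 \frac{1}{-16 - 12}\right) \left(195 + \frac{-21 + 22}{15 + 22}\right) = \left(35 + 2 \cdot 15 \frac{1}{-28}\right) \left(195 + \frac{1}{37} \cdot 1\right) = \left(35 + 2 \cdot 15 \left(- \frac{1}{28}\right)\right) \left(195 + \frac{1}{37} \cdot 1\right) = \left(35 - \frac{15}{14}\right) \left(195 + \frac{1}{37}\right) = \frac{475}{14} \cdot \frac{7216}{37} = \frac{1713800}{259}$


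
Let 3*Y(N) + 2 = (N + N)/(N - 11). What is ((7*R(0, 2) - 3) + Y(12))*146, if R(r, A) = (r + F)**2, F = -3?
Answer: 29492/3 ≈ 9830.7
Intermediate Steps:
R(r, A) = (-3 + r)**2 (R(r, A) = (r - 3)**2 = (-3 + r)**2)
Y(N) = -2/3 + 2*N/(3*(-11 + N)) (Y(N) = -2/3 + ((N + N)/(N - 11))/3 = -2/3 + ((2*N)/(-11 + N))/3 = -2/3 + (2*N/(-11 + N))/3 = -2/3 + 2*N/(3*(-11 + N)))
((7*R(0, 2) - 3) + Y(12))*146 = ((7*(-3 + 0)**2 - 3) + 22/(3*(-11 + 12)))*146 = ((7*(-3)**2 - 3) + (22/3)/1)*146 = ((7*9 - 3) + (22/3)*1)*146 = ((63 - 3) + 22/3)*146 = (60 + 22/3)*146 = (202/3)*146 = 29492/3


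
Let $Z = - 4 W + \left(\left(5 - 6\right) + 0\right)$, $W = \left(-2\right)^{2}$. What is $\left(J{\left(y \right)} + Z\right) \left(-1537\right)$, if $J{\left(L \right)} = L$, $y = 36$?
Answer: $-29203$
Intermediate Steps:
$W = 4$
$Z = -17$ ($Z = \left(-4\right) 4 + \left(\left(5 - 6\right) + 0\right) = -16 + \left(-1 + 0\right) = -16 - 1 = -17$)
$\left(J{\left(y \right)} + Z\right) \left(-1537\right) = \left(36 - 17\right) \left(-1537\right) = 19 \left(-1537\right) = -29203$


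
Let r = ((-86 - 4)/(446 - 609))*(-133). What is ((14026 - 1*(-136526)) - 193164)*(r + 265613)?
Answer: -1844373022788/163 ≈ -1.1315e+10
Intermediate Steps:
r = -11970/163 (r = -90/(-163)*(-133) = -90*(-1/163)*(-133) = (90/163)*(-133) = -11970/163 ≈ -73.436)
((14026 - 1*(-136526)) - 193164)*(r + 265613) = ((14026 - 1*(-136526)) - 193164)*(-11970/163 + 265613) = ((14026 + 136526) - 193164)*(43282949/163) = (150552 - 193164)*(43282949/163) = -42612*43282949/163 = -1844373022788/163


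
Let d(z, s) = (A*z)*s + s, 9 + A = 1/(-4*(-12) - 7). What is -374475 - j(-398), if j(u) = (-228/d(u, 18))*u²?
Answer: -164340586193/439515 ≈ -3.7391e+5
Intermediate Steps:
A = -368/41 (A = -9 + 1/(-4*(-12) - 7) = -9 + 1/(48 - 7) = -9 + 1/41 = -368/41 ≈ -8.9756)
d(z, s) = s - 368*s*z/41 (d(z, s) = (-368*z/41)*s + s = -368*s*z/41 + s = s - 368*s*z/41)
j(u) = -228*u²/(18 - 6624*u/41) (j(u) = (-228*41/(18*(41 - 368*u)))*u² = (-228/(18 - 6624*u/41))*u² = -228*u²/(18 - 6624*u/41))
-374475 - j(-398) = -374475 - 1558*(-398)²/(3*(-41 + 368*(-398))) = -374475 - 1558*158404/(3*(-41 - 146464)) = -374475 - 1558*158404/(3*(-146505)) = -374475 - 1558*158404*(-1)/(3*146505) = -374475 - 1*(-246793432/439515) = -374475 + 246793432/439515 = -164340586193/439515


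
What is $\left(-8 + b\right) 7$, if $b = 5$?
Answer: $-21$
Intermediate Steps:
$\left(-8 + b\right) 7 = \left(-8 + 5\right) 7 = \left(-3\right) 7 = -21$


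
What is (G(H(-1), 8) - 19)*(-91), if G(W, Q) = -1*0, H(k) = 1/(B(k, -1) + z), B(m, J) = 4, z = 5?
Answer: 1729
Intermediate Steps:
H(k) = ⅑ (H(k) = 1/(4 + 5) = 1/9 = ⅑)
G(W, Q) = 0
(G(H(-1), 8) - 19)*(-91) = (0 - 19)*(-91) = -19*(-91) = 1729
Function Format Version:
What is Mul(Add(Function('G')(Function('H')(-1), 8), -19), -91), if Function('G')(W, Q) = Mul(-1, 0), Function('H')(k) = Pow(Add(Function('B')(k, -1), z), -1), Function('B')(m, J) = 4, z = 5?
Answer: 1729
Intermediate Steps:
Function('H')(k) = Rational(1, 9) (Function('H')(k) = Pow(Add(4, 5), -1) = Pow(9, -1) = Rational(1, 9))
Function('G')(W, Q) = 0
Mul(Add(Function('G')(Function('H')(-1), 8), -19), -91) = Mul(Add(0, -19), -91) = Mul(-19, -91) = 1729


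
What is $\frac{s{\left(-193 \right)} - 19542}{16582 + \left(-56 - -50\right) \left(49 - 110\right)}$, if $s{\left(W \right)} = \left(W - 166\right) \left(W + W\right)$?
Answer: $\frac{29758}{4237} \approx 7.0234$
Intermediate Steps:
$s{\left(W \right)} = 2 W \left(-166 + W\right)$ ($s{\left(W \right)} = \left(-166 + W\right) 2 W = 2 W \left(-166 + W\right)$)
$\frac{s{\left(-193 \right)} - 19542}{16582 + \left(-56 - -50\right) \left(49 - 110\right)} = \frac{2 \left(-193\right) \left(-166 - 193\right) - 19542}{16582 + \left(-56 - -50\right) \left(49 - 110\right)} = \frac{2 \left(-193\right) \left(-359\right) - 19542}{16582 + \left(-56 + 50\right) \left(-61\right)} = \frac{138574 - 19542}{16582 - -366} = \frac{119032}{16582 + 366} = \frac{119032}{16948} = 119032 \cdot \frac{1}{16948} = \frac{29758}{4237}$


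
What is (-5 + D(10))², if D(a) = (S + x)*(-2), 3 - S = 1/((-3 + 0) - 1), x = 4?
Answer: 1521/4 ≈ 380.25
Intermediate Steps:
S = 13/4 (S = 3 - 1/((-3 + 0) - 1) = 3 - 1/(-3 - 1) = 3 - 1/(-4) = 3 - 1*(-¼) = 3 + ¼ = 13/4 ≈ 3.2500)
D(a) = -29/2 (D(a) = (13/4 + 4)*(-2) = (29/4)*(-2) = -29/2)
(-5 + D(10))² = (-5 - 29/2)² = (-39/2)² = 1521/4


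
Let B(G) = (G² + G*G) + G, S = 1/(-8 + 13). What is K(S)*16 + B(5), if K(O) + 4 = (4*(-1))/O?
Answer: -329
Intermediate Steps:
S = ⅕ (S = 1/5 = ⅕ ≈ 0.20000)
K(O) = -4 - 4/O (K(O) = -4 + (4*(-1))/O = -4 - 4/O)
B(G) = G + 2*G² (B(G) = (G² + G²) + G = 2*G² + G = G + 2*G²)
K(S)*16 + B(5) = (-4 - 4/⅕)*16 + 5*(1 + 2*5) = (-4 - 4*5)*16 + 5*(1 + 10) = (-4 - 20)*16 + 5*11 = -24*16 + 55 = -384 + 55 = -329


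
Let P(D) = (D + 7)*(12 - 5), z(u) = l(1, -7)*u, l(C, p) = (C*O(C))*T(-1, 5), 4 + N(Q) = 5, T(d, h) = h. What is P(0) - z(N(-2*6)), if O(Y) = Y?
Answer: 44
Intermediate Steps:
N(Q) = 1 (N(Q) = -4 + 5 = 1)
l(C, p) = 5*C**2 (l(C, p) = (C*C)*5 = C**2*5 = 5*C**2)
z(u) = 5*u (z(u) = (5*1**2)*u = (5*1)*u = 5*u)
P(D) = 49 + 7*D (P(D) = (7 + D)*7 = 49 + 7*D)
P(0) - z(N(-2*6)) = (49 + 7*0) - 5 = (49 + 0) - 1*5 = 49 - 5 = 44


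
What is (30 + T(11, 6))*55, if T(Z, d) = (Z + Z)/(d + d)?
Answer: 10505/6 ≈ 1750.8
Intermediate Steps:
T(Z, d) = Z/d (T(Z, d) = (2*Z)/((2*d)) = (2*Z)*(1/(2*d)) = Z/d)
(30 + T(11, 6))*55 = (30 + 11/6)*55 = (191/6)*55 = 10505/6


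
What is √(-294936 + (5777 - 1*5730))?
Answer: I*√294889 ≈ 543.04*I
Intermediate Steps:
√(-294936 + (5777 - 1*5730)) = √(-294936 + (5777 - 5730)) = √(-294936 + 47) = √(-294889) = I*√294889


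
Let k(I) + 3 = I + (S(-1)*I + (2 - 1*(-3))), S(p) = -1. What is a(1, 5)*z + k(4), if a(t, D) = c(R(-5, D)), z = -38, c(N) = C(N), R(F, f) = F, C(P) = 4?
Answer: -150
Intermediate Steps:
c(N) = 4
k(I) = 2 (k(I) = -3 + (I + (-I + (2 - 1*(-3)))) = -3 + (I + (-I + (2 + 3))) = -3 + (I + (-I + 5)) = -3 + (I + (5 - I)) = -3 + 5 = 2)
a(t, D) = 4
a(1, 5)*z + k(4) = 4*(-38) + 2 = -152 + 2 = -150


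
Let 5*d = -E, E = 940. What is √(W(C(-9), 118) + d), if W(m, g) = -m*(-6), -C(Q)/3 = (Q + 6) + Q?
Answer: 2*√7 ≈ 5.2915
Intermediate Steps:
C(Q) = -18 - 6*Q (C(Q) = -3*((Q + 6) + Q) = -3*((6 + Q) + Q) = -3*(6 + 2*Q) = -18 - 6*Q)
W(m, g) = 6*m
d = -188 (d = (-1*940)/5 = (⅕)*(-940) = -188)
√(W(C(-9), 118) + d) = √(6*(-18 - 6*(-9)) - 188) = √(6*(-18 + 54) - 188) = √(6*36 - 188) = √(216 - 188) = √28 = 2*√7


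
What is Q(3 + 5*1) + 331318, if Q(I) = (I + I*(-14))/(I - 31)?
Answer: 7620418/23 ≈ 3.3132e+5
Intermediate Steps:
Q(I) = -13*I/(-31 + I) (Q(I) = (I - 14*I)/(-31 + I) = (-13*I)/(-31 + I) = -13*I/(-31 + I))
Q(3 + 5*1) + 331318 = -13*(3 + 5*1)/(-31 + (3 + 5*1)) + 331318 = -13*(3 + 5)/(-31 + (3 + 5)) + 331318 = -13*8/(-31 + 8) + 331318 = -13*8/(-23) + 331318 = -13*8*(-1/23) + 331318 = 104/23 + 331318 = 7620418/23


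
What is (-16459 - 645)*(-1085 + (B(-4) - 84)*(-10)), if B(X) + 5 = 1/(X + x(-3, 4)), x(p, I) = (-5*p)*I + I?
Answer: 10014392/3 ≈ 3.3381e+6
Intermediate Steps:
x(p, I) = I - 5*I*p (x(p, I) = -5*I*p + I = I - 5*I*p)
B(X) = -5 + 1/(64 + X) (B(X) = -5 + 1/(X + 4*(1 - 5*(-3))) = -5 + 1/(X + 4*(1 + 15)) = -5 + 1/(X + 4*16) = -5 + 1/(X + 64) = -5 + 1/(64 + X))
(-16459 - 645)*(-1085 + (B(-4) - 84)*(-10)) = (-16459 - 645)*(-1085 + ((-319 - 5*(-4))/(64 - 4) - 84)*(-10)) = -17104*(-1085 + ((-319 + 20)/60 - 84)*(-10)) = -17104*(-1085 + ((1/60)*(-299) - 84)*(-10)) = -17104*(-1085 + (-299/60 - 84)*(-10)) = -17104*(-1085 - 5339/60*(-10)) = -17104*(-1085 + 5339/6) = -17104*(-1171/6) = 10014392/3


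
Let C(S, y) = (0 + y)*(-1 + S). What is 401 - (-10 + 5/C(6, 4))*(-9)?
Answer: 1253/4 ≈ 313.25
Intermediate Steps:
C(S, y) = y*(-1 + S)
401 - (-10 + 5/C(6, 4))*(-9) = 401 - (-10 + 5/((4*(-1 + 6))))*(-9) = 401 - (-10 + 5/((4*5)))*(-9) = 401 - (-10 + 5/20)*(-9) = 401 - (-10 + 5*(1/20))*(-9) = 401 - (-10 + 1/4)*(-9) = 401 - (-39)*(-9)/4 = 401 - 1*351/4 = 401 - 351/4 = 1253/4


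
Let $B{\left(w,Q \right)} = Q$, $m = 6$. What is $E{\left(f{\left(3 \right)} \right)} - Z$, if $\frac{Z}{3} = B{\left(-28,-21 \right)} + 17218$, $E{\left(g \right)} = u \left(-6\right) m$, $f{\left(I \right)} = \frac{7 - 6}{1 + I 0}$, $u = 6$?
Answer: $-51807$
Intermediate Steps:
$f{\left(I \right)} = 1$ ($f{\left(I \right)} = 1 \frac{1}{1 + 0} = 1 \cdot 1^{-1} = 1 \cdot 1 = 1$)
$E{\left(g \right)} = -216$ ($E{\left(g \right)} = 6 \left(-6\right) 6 = \left(-36\right) 6 = -216$)
$Z = 51591$ ($Z = 3 \left(-21 + 17218\right) = 3 \cdot 17197 = 51591$)
$E{\left(f{\left(3 \right)} \right)} - Z = -216 - 51591 = -51807$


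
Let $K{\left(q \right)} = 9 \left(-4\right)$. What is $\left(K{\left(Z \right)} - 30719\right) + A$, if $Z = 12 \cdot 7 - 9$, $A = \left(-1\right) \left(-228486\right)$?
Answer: $197731$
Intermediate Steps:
$A = 228486$
$Z = 75$ ($Z = 84 - 9 = 75$)
$K{\left(q \right)} = -36$
$\left(K{\left(Z \right)} - 30719\right) + A = \left(-36 - 30719\right) + 228486 = -30755 + 228486 = 197731$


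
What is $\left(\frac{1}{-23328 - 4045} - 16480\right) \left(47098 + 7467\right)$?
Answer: $- \frac{24614655692165}{27373} \approx -8.9923 \cdot 10^{8}$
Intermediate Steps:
$\left(\frac{1}{-23328 - 4045} - 16480\right) \left(47098 + 7467\right) = \left(\frac{1}{-27373} - 16480\right) 54565 = \left(- \frac{1}{27373} - 16480\right) 54565 = \left(- \frac{451107041}{27373}\right) 54565 = - \frac{24614655692165}{27373}$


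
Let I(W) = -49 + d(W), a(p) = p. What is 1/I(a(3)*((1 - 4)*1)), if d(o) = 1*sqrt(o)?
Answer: -49/2410 - 3*I/2410 ≈ -0.020332 - 0.0012448*I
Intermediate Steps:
d(o) = sqrt(o)
I(W) = -49 + sqrt(W)
1/I(a(3)*((1 - 4)*1)) = 1/(-49 + sqrt(3*((1 - 4)*1))) = 1/(-49 + sqrt(3*(-3*1))) = 1/(-49 + sqrt(3*(-3))) = 1/(-49 + sqrt(-9)) = 1/(-49 + 3*I) = (-49 - 3*I)/2410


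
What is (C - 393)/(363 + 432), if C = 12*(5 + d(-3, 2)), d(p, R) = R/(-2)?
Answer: -23/53 ≈ -0.43396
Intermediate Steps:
d(p, R) = -R/2 (d(p, R) = R*(-½) = -R/2)
C = 48 (C = 12*(5 - ½*2) = 12*(5 - 1) = 12*4 = 48)
(C - 393)/(363 + 432) = (48 - 393)/(363 + 432) = -345/795 = -345*1/795 = -23/53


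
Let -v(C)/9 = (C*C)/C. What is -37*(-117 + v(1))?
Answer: 4662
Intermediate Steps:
v(C) = -9*C (v(C) = -9*C*C/C = -9*C**2/C = -9*C)
-37*(-117 + v(1)) = -37*(-117 - 9*1) = -37*(-117 - 9) = -37*(-126) = 4662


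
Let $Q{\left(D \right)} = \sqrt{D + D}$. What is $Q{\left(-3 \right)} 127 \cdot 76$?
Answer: $9652 i \sqrt{6} \approx 23642.0 i$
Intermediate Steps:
$Q{\left(D \right)} = \sqrt{2} \sqrt{D}$ ($Q{\left(D \right)} = \sqrt{2 D} = \sqrt{2} \sqrt{D}$)
$Q{\left(-3 \right)} 127 \cdot 76 = \sqrt{2} \sqrt{-3} \cdot 127 \cdot 76 = \sqrt{2} i \sqrt{3} \cdot 127 \cdot 76 = i \sqrt{6} \cdot 127 \cdot 76 = 127 i \sqrt{6} \cdot 76 = 9652 i \sqrt{6}$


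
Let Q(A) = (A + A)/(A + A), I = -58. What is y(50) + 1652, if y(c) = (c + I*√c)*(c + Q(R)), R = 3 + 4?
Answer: 4202 - 14790*√2 ≈ -16714.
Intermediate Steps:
R = 7
Q(A) = 1 (Q(A) = (2*A)/((2*A)) = (2*A)*(1/(2*A)) = 1)
y(c) = (1 + c)*(c - 58*√c) (y(c) = (c - 58*√c)*(c + 1) = (c - 58*√c)*(1 + c) = (1 + c)*(c - 58*√c))
y(50) + 1652 = (50 + 50² - 290*√2 - 14500*√2) + 1652 = (50 + 2500 - 290*√2 - 14500*√2) + 1652 = (2550 - 14790*√2) + 1652 = 4202 - 14790*√2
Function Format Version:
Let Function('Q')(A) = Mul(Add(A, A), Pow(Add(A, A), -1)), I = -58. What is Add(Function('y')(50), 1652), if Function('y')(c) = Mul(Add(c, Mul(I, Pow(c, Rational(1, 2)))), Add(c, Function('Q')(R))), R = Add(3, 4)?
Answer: Add(4202, Mul(-14790, Pow(2, Rational(1, 2)))) ≈ -16714.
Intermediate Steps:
R = 7
Function('Q')(A) = 1 (Function('Q')(A) = Mul(Mul(2, A), Pow(Mul(2, A), -1)) = Mul(Mul(2, A), Mul(Rational(1, 2), Pow(A, -1))) = 1)
Function('y')(c) = Mul(Add(1, c), Add(c, Mul(-58, Pow(c, Rational(1, 2))))) (Function('y')(c) = Mul(Add(c, Mul(-58, Pow(c, Rational(1, 2)))), Add(c, 1)) = Mul(Add(c, Mul(-58, Pow(c, Rational(1, 2)))), Add(1, c)) = Mul(Add(1, c), Add(c, Mul(-58, Pow(c, Rational(1, 2))))))
Add(Function('y')(50), 1652) = Add(Add(50, Pow(50, 2), Mul(-58, Pow(50, Rational(1, 2))), Mul(-58, Pow(50, Rational(3, 2)))), 1652) = Add(Add(50, 2500, Mul(-58, Mul(5, Pow(2, Rational(1, 2)))), Mul(-58, Mul(250, Pow(2, Rational(1, 2))))), 1652) = Add(Add(50, 2500, Mul(-290, Pow(2, Rational(1, 2))), Mul(-14500, Pow(2, Rational(1, 2)))), 1652) = Add(Add(2550, Mul(-14790, Pow(2, Rational(1, 2)))), 1652) = Add(4202, Mul(-14790, Pow(2, Rational(1, 2))))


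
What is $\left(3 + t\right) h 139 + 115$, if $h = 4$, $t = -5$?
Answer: $-997$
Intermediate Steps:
$\left(3 + t\right) h 139 + 115 = \left(3 - 5\right) 4 \cdot 139 + 115 = \left(-2\right) 4 \cdot 139 + 115 = \left(-8\right) 139 + 115 = -1112 + 115 = -997$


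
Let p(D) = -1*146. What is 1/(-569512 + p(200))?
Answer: -1/569658 ≈ -1.7554e-6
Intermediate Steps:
p(D) = -146
1/(-569512 + p(200)) = 1/(-569512 - 146) = 1/(-569658) = -1/569658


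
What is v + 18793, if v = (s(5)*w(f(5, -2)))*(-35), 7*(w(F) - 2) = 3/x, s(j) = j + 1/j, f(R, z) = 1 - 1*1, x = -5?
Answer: 92223/5 ≈ 18445.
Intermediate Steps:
f(R, z) = 0 (f(R, z) = 1 - 1 = 0)
w(F) = 67/35 (w(F) = 2 + (3/(-5))/7 = 2 + (3*(-⅕))/7 = 2 + (⅐)*(-⅗) = 2 - 3/35 = 67/35)
v = -1742/5 (v = ((5 + 1/5)*(67/35))*(-35) = ((5 + ⅕)*(67/35))*(-35) = ((26/5)*(67/35))*(-35) = (1742/175)*(-35) = -1742/5 ≈ -348.40)
v + 18793 = -1742/5 + 18793 = 92223/5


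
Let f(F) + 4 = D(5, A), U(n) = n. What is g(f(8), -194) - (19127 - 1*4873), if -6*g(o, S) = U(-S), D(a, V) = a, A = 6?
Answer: -42859/3 ≈ -14286.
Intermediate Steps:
f(F) = 1 (f(F) = -4 + 5 = 1)
g(o, S) = S/6 (g(o, S) = -(-1)*S/6 = S/6)
g(f(8), -194) - (19127 - 1*4873) = (⅙)*(-194) - (19127 - 1*4873) = -97/3 - (19127 - 4873) = -97/3 - 1*14254 = -97/3 - 14254 = -42859/3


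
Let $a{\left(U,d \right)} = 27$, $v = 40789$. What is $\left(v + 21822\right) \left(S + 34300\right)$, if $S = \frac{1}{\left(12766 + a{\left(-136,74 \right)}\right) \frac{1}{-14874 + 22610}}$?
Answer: $\frac{27474184897596}{12793} \approx 2.1476 \cdot 10^{9}$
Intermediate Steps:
$S = \frac{7736}{12793}$ ($S = \frac{1}{\left(12766 + 27\right) \frac{1}{-14874 + 22610}} = \frac{1}{12793 \cdot \frac{1}{7736}} = \frac{1}{\frac{12793}{7736}} = \frac{7736}{12793} \approx 0.60471$)
$\left(v + 21822\right) \left(S + 34300\right) = \left(40789 + 21822\right) \left(\frac{7736}{12793} + 34300\right) = 62611 \cdot \frac{438807636}{12793} = \frac{27474184897596}{12793}$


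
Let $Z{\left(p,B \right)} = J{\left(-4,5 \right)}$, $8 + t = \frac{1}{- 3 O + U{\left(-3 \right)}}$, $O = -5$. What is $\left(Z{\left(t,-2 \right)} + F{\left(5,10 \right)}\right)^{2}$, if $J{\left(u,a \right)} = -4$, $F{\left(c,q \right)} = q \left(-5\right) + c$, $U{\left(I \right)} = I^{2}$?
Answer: $2401$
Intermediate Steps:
$F{\left(c,q \right)} = c - 5 q$ ($F{\left(c,q \right)} = - 5 q + c = c - 5 q$)
$t = - \frac{191}{24}$ ($t = -8 + \frac{1}{\left(-3\right) \left(-5\right) + \left(-3\right)^{2}} = -8 + \frac{1}{15 + 9} = -8 + \frac{1}{24} = - \frac{191}{24} \approx -7.9583$)
$Z{\left(p,B \right)} = -4$
$\left(Z{\left(t,-2 \right)} + F{\left(5,10 \right)}\right)^{2} = \left(-4 + \left(5 - 50\right)\right)^{2} = \left(-4 - 45\right)^{2} = \left(-49\right)^{2} = 2401$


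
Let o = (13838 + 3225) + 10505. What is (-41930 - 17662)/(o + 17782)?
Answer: -29796/22675 ≈ -1.3140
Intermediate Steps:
o = 27568 (o = 17063 + 10505 = 27568)
(-41930 - 17662)/(o + 17782) = (-41930 - 17662)/(27568 + 17782) = -59592/45350 = -59592*1/45350 = -29796/22675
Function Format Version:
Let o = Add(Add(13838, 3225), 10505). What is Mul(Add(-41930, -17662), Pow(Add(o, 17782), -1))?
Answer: Rational(-29796, 22675) ≈ -1.3140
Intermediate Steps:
o = 27568 (o = Add(17063, 10505) = 27568)
Mul(Add(-41930, -17662), Pow(Add(o, 17782), -1)) = Mul(Add(-41930, -17662), Pow(Add(27568, 17782), -1)) = Mul(-59592, Pow(45350, -1)) = Mul(-59592, Rational(1, 45350)) = Rational(-29796, 22675)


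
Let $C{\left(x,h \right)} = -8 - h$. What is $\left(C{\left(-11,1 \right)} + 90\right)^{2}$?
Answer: $6561$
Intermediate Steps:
$\left(C{\left(-11,1 \right)} + 90\right)^{2} = \left(\left(-8 - 1\right) + 90\right)^{2} = \left(-9 + 90\right)^{2} = 81^{2} = 6561$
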